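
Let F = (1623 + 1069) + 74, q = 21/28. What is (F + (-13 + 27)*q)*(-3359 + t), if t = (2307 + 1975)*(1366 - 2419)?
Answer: -25056829665/2 ≈ -1.2528e+10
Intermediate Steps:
q = ¾ (q = 21*(1/28) = ¾ ≈ 0.75000)
F = 2766 (F = 2692 + 74 = 2766)
t = -4508946 (t = 4282*(-1053) = -4508946)
(F + (-13 + 27)*q)*(-3359 + t) = (2766 + (-13 + 27)*(¾))*(-3359 - 4508946) = (2766 + 14*(¾))*(-4512305) = (2766 + 21/2)*(-4512305) = (5553/2)*(-4512305) = -25056829665/2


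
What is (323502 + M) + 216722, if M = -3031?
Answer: 537193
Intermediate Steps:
(323502 + M) + 216722 = (323502 - 3031) + 216722 = 320471 + 216722 = 537193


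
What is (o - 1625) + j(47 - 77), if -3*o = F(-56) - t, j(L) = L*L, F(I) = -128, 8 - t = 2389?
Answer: -1476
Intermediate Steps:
t = -2381 (t = 8 - 1*2389 = 8 - 2389 = -2381)
j(L) = L²
o = -751 (o = -(-128 - 1*(-2381))/3 = -(-128 + 2381)/3 = -⅓*2253 = -751)
(o - 1625) + j(47 - 77) = (-751 - 1625) + (47 - 77)² = -2376 + (-30)² = -2376 + 900 = -1476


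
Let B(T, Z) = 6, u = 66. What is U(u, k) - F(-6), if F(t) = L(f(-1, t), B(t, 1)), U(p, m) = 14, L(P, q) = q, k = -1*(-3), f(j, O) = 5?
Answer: 8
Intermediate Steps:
k = 3
F(t) = 6
U(u, k) - F(-6) = 14 - 1*6 = 14 - 6 = 8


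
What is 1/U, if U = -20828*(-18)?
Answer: 1/374904 ≈ 2.6673e-6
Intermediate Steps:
U = 374904
1/U = 1/374904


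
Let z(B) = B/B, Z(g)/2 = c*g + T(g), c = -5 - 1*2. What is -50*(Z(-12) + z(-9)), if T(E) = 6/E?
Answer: -8400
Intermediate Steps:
c = -7 (c = -5 - 2 = -7)
Z(g) = -14*g + 12/g (Z(g) = 2*(-7*g + 6/g) = -14*g + 12/g)
z(B) = 1
-50*(Z(-12) + z(-9)) = -50*((-14*(-12) + 12/(-12)) + 1) = -50*((168 + 12*(-1/12)) + 1) = -50*((168 - 1) + 1) = -50*(167 + 1) = -50*168 = -8400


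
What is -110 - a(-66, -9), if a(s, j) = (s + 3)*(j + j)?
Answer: -1244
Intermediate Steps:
a(s, j) = 2*j*(3 + s) (a(s, j) = (3 + s)*(2*j) = 2*j*(3 + s))
-110 - a(-66, -9) = -110 - 2*(-9)*(3 - 66) = -110 - 2*(-9)*(-63) = -110 - 1*1134 = -110 - 1134 = -1244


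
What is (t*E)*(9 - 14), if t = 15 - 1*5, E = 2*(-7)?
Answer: 700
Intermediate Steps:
E = -14
t = 10 (t = 15 - 5 = 10)
(t*E)*(9 - 14) = (10*(-14))*(9 - 14) = -140*(-5) = 700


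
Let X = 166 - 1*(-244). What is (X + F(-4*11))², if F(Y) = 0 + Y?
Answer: 133956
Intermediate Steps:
F(Y) = Y
X = 410 (X = 166 + 244 = 410)
(X + F(-4*11))² = (410 - 4*11)² = (410 - 44)² = 366² = 133956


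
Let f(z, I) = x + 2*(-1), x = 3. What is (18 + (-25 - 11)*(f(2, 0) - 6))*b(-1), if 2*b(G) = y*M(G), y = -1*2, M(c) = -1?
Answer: 198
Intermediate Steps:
y = -2
f(z, I) = 1 (f(z, I) = 3 + 2*(-1) = 3 - 2 = 1)
b(G) = 1 (b(G) = (-2*(-1))/2 = (½)*2 = 1)
(18 + (-25 - 11)*(f(2, 0) - 6))*b(-1) = (18 + (-25 - 11)*(1 - 6))*1 = (18 - 36*(-5))*1 = (18 + 180)*1 = 198*1 = 198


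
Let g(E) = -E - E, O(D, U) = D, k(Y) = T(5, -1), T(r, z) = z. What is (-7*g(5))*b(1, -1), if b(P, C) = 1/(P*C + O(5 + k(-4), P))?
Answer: 70/3 ≈ 23.333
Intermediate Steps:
k(Y) = -1
b(P, C) = 1/(4 + C*P) (b(P, C) = 1/(P*C + (5 - 1)) = 1/(C*P + 4) = 1/(4 + C*P))
g(E) = -2*E
(-7*g(5))*b(1, -1) = (-(-14)*5)/(4 - 1*1) = (-7*(-10))/(4 - 1) = 70/3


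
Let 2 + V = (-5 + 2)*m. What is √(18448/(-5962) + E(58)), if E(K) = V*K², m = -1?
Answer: 2*√7466555415/2981 ≈ 57.973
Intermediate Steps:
V = 1 (V = -2 + (-5 + 2)*(-1) = -2 - 3*(-1) = -2 + 3 = 1)
E(K) = K² (E(K) = 1*K² = K²)
√(18448/(-5962) + E(58)) = √(18448/(-5962) + 58²) = √(18448*(-1/5962) + 3364) = √(-9224/2981 + 3364) = √(10018860/2981) = 2*√7466555415/2981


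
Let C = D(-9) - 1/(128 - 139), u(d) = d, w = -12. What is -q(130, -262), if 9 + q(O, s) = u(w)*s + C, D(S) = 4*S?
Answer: -34090/11 ≈ -3099.1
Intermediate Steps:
C = -395/11 (C = 4*(-9) - 1/(128 - 139) = -36 - 1/(-11) = -36 - 1*(-1/11) = -36 + 1/11 = -395/11 ≈ -35.909)
q(O, s) = -494/11 - 12*s (q(O, s) = -9 + (-12*s - 395/11) = -9 + (-395/11 - 12*s) = -494/11 - 12*s)
-q(130, -262) = -(-494/11 - 12*(-262)) = -(-494/11 + 3144) = -1*34090/11 = -34090/11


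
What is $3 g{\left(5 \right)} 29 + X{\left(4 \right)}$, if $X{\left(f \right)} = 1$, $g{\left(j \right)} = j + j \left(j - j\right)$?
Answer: $436$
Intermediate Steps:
$g{\left(j \right)} = j$ ($g{\left(j \right)} = j + j 0 = j + 0 = j$)
$3 g{\left(5 \right)} 29 + X{\left(4 \right)} = 3 \cdot 5 \cdot 29 + 1 = 15 \cdot 29 + 1 = 435 + 1 = 436$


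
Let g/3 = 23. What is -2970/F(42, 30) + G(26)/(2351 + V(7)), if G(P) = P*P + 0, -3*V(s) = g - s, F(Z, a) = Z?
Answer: -3446349/48937 ≈ -70.424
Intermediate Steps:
g = 69 (g = 3*23 = 69)
V(s) = -23 + s/3 (V(s) = -(69 - s)/3 = -23 + s/3)
G(P) = P² (G(P) = P² + 0 = P²)
-2970/F(42, 30) + G(26)/(2351 + V(7)) = -2970/42 + 26²/(2351 + (-23 + (⅓)*7)) = -2970*1/42 + 676/(2351 + (-23 + 7/3)) = -495/7 + 676/(2351 - 62/3) = -495/7 + 676/(6991/3) = -495/7 + 676*(3/6991) = -495/7 + 2028/6991 = -3446349/48937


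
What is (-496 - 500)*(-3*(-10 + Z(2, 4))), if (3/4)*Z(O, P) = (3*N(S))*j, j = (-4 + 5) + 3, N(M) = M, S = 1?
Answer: 17928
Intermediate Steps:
j = 4 (j = 1 + 3 = 4)
Z(O, P) = 16 (Z(O, P) = 4*((3*1)*4)/3 = 4*(3*4)/3 = (4/3)*12 = 16)
(-496 - 500)*(-3*(-10 + Z(2, 4))) = (-496 - 500)*(-3*(-10 + 16)) = -(-2988)*6 = -996*(-18) = 17928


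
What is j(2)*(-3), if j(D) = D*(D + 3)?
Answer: -30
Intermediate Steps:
j(D) = D*(3 + D)
j(2)*(-3) = (2*(3 + 2))*(-3) = (2*5)*(-3) = 10*(-3) = -30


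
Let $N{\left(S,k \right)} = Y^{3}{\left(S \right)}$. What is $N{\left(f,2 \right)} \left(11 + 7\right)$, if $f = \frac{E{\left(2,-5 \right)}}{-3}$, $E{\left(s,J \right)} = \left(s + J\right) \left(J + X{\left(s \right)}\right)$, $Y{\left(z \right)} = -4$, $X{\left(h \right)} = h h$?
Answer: $-1152$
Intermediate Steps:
$X{\left(h \right)} = h^{2}$
$E{\left(s,J \right)} = \left(J + s\right) \left(J + s^{2}\right)$ ($E{\left(s,J \right)} = \left(s + J\right) \left(J + s^{2}\right) = \left(J + s\right) \left(J + s^{2}\right)$)
$f = -1$ ($f = \frac{\left(-5\right)^{2} + 2^{3} - 10 - 5 \cdot 2^{2}}{-3} = - \frac{25 + 8 - 10 - 20}{3} = \left(- \frac{1}{3}\right) 3 = -1$)
$N{\left(S,k \right)} = -64$ ($N{\left(S,k \right)} = \left(-4\right)^{3} = -64$)
$N{\left(f,2 \right)} \left(11 + 7\right) = - 64 \left(11 + 7\right) = \left(-64\right) 18 = -1152$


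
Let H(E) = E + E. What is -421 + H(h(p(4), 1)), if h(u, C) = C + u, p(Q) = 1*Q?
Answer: -411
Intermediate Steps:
p(Q) = Q
H(E) = 2*E
-421 + H(h(p(4), 1)) = -421 + 2*(1 + 4) = -421 + 2*5 = -421 + 10 = -411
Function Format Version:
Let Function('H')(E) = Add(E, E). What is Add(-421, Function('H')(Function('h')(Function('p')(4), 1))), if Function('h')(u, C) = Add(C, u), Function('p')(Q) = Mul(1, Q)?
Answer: -411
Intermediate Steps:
Function('p')(Q) = Q
Function('H')(E) = Mul(2, E)
Add(-421, Function('H')(Function('h')(Function('p')(4), 1))) = Add(-421, Mul(2, Add(1, 4))) = Add(-421, Mul(2, 5)) = Add(-421, 10) = -411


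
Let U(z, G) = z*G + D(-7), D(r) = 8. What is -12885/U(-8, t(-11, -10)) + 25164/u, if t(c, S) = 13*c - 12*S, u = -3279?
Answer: -5231267/69952 ≈ -74.784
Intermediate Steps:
t(c, S) = -12*S + 13*c
U(z, G) = 8 + G*z (U(z, G) = z*G + 8 = G*z + 8 = 8 + G*z)
-12885/U(-8, t(-11, -10)) + 25164/u = -12885/(8 + (-12*(-10) + 13*(-11))*(-8)) + 25164/(-3279) = -12885/(8 + (120 - 143)*(-8)) + 25164*(-1/3279) = -12885/(8 - 23*(-8)) - 8388/1093 = -12885/(8 + 184) - 8388/1093 = -12885/192 - 8388/1093 = -12885*1/192 - 8388/1093 = -4295/64 - 8388/1093 = -5231267/69952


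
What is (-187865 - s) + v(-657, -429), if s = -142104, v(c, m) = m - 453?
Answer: -46643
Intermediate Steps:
v(c, m) = -453 + m
(-187865 - s) + v(-657, -429) = (-187865 - 1*(-142104)) + (-453 - 429) = (-187865 + 142104) - 882 = -45761 - 882 = -46643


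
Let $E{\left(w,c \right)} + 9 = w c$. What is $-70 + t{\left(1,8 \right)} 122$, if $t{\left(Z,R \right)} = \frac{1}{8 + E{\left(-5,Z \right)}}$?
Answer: $- \frac{271}{3} \approx -90.333$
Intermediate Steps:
$E{\left(w,c \right)} = -9 + c w$ ($E{\left(w,c \right)} = -9 + w c = -9 + c w$)
$t{\left(Z,R \right)} = \frac{1}{-1 - 5 Z}$ ($t{\left(Z,R \right)} = \frac{1}{8 + \left(-9 + Z \left(-5\right)\right)} = \frac{1}{8 - \left(9 + 5 Z\right)} = \frac{1}{-1 - 5 Z}$)
$-70 + t{\left(1,8 \right)} 122 = -70 + \frac{1}{-1 - 5} \cdot 122 = -70 + \frac{1}{-6} \cdot 122 = -70 - \frac{61}{3} = - \frac{271}{3}$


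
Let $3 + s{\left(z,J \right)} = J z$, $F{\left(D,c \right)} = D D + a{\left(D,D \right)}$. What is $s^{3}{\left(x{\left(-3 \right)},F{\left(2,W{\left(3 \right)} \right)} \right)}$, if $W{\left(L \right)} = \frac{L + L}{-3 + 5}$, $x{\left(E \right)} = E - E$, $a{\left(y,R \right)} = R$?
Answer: $-27$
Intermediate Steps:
$x{\left(E \right)} = 0$
$W{\left(L \right)} = L$ ($W{\left(L \right)} = \frac{2 L}{2} = 2 L \frac{1}{2} = L$)
$F{\left(D,c \right)} = D + D^{2}$ ($F{\left(D,c \right)} = D D + D = D^{2} + D = D + D^{2}$)
$s{\left(z,J \right)} = -3 + J z$
$s^{3}{\left(x{\left(-3 \right)},F{\left(2,W{\left(3 \right)} \right)} \right)} = \left(-3 + 2 \left(1 + 2\right) 0\right)^{3} = \left(-3 + 2 \cdot 3 \cdot 0\right)^{3} = \left(-3 + 6 \cdot 0\right)^{3} = \left(-3 + 0\right)^{3} = \left(-3\right)^{3} = -27$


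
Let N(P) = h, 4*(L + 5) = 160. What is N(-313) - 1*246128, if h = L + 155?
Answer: -245938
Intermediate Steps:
L = 35 (L = -5 + (¼)*160 = -5 + 40 = 35)
h = 190 (h = 35 + 155 = 190)
N(P) = 190
N(-313) - 1*246128 = 190 - 1*246128 = 190 - 246128 = -245938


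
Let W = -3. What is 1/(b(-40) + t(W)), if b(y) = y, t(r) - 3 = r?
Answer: -1/40 ≈ -0.025000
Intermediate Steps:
t(r) = 3 + r
1/(b(-40) + t(W)) = 1/(-40 + (3 - 3)) = 1/(-40 + 0) = 1/(-40) = -1/40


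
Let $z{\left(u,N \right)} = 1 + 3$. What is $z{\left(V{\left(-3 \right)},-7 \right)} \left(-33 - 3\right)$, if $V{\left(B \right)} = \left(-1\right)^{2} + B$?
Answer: $-144$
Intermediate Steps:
$V{\left(B \right)} = 1 + B$
$z{\left(u,N \right)} = 4$
$z{\left(V{\left(-3 \right)},-7 \right)} \left(-33 - 3\right) = 4 \left(-33 - 3\right) = 4 \left(-36\right) = -144$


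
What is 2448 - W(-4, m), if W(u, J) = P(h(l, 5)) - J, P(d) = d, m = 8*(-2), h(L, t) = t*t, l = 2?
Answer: 2407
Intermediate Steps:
h(L, t) = t²
m = -16
W(u, J) = 25 - J (W(u, J) = 5² - J = 25 - J)
2448 - W(-4, m) = 2448 - (25 - 1*(-16)) = 2448 - (25 + 16) = 2448 - 1*41 = 2448 - 41 = 2407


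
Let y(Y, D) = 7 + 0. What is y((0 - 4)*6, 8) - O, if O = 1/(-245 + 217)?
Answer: 197/28 ≈ 7.0357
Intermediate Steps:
y(Y, D) = 7
O = -1/28 (O = 1/(-28) = -1/28 ≈ -0.035714)
y((0 - 4)*6, 8) - O = 7 - 1*(-1/28) = 7 + 1/28 = 197/28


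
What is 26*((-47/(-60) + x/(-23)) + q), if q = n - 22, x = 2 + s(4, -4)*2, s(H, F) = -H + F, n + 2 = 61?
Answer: 688753/690 ≈ 998.19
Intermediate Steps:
n = 59 (n = -2 + 61 = 59)
s(H, F) = F - H
x = -14 (x = 2 + (-4 - 1*4)*2 = 2 + (-4 - 4)*2 = 2 - 8*2 = 2 - 16 = -14)
q = 37 (q = 59 - 22 = 37)
26*((-47/(-60) + x/(-23)) + q) = 26*((-47/(-60) - 14/(-23)) + 37) = 26*((-47*(-1/60) - 14*(-1/23)) + 37) = 26*((47/60 + 14/23) + 37) = 26*(1921/1380 + 37) = 26*(52981/1380) = 688753/690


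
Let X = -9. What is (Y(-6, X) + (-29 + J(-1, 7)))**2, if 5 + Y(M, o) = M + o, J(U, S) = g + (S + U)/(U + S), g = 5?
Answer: 1849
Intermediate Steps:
J(U, S) = 6 (J(U, S) = 5 + (S + U)/(U + S) = 5 + (S + U)/(S + U) = 5 + 1 = 6)
Y(M, o) = -5 + M + o (Y(M, o) = -5 + (M + o) = -5 + M + o)
(Y(-6, X) + (-29 + J(-1, 7)))**2 = ((-5 - 6 - 9) + (-29 + 6))**2 = (-20 - 23)**2 = (-43)**2 = 1849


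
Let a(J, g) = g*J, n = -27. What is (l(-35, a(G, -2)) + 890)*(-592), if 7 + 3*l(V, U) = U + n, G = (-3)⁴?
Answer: -1464608/3 ≈ -4.8820e+5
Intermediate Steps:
G = 81
a(J, g) = J*g
l(V, U) = -34/3 + U/3 (l(V, U) = -7/3 + (U - 27)/3 = -7/3 + (-27 + U)/3 = -7/3 + (-9 + U/3) = -34/3 + U/3)
(l(-35, a(G, -2)) + 890)*(-592) = ((-34/3 + (81*(-2))/3) + 890)*(-592) = ((-34/3 + (⅓)*(-162)) + 890)*(-592) = ((-34/3 - 54) + 890)*(-592) = (-196/3 + 890)*(-592) = (2474/3)*(-592) = -1464608/3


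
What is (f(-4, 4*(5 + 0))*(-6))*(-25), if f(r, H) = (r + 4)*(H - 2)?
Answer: 0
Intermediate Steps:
f(r, H) = (-2 + H)*(4 + r) (f(r, H) = (4 + r)*(-2 + H) = (-2 + H)*(4 + r))
(f(-4, 4*(5 + 0))*(-6))*(-25) = ((-8 - 2*(-4) + 4*(4*(5 + 0)) + (4*(5 + 0))*(-4))*(-6))*(-25) = ((-8 + 8 + 4*(4*5) + (4*5)*(-4))*(-6))*(-25) = ((-8 + 8 + 4*20 + 20*(-4))*(-6))*(-25) = ((-8 + 8 + 80 - 80)*(-6))*(-25) = (0*(-6))*(-25) = 0*(-25) = 0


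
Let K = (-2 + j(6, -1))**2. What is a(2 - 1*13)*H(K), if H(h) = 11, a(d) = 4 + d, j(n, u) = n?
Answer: -77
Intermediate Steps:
K = 16 (K = (-2 + 6)**2 = 4**2 = 16)
a(2 - 1*13)*H(K) = (4 + (2 - 1*13))*11 = (4 + (2 - 13))*11 = (4 - 11)*11 = -7*11 = -77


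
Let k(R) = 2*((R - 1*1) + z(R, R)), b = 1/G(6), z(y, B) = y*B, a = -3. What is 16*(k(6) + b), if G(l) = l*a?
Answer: 11800/9 ≈ 1311.1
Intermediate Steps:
z(y, B) = B*y
G(l) = -3*l (G(l) = l*(-3) = -3*l)
b = -1/18 (b = 1/(-3*6) = 1/(-18) = -1/18 ≈ -0.055556)
k(R) = -2 + 2*R + 2*R² (k(R) = 2*((R - 1*1) + R*R) = 2*((R - 1) + R²) = 2*((-1 + R) + R²) = 2*(-1 + R + R²) = -2 + 2*R + 2*R²)
16*(k(6) + b) = 16*((-2 + 2*6 + 2*6²) - 1/18) = 16*((-2 + 12 + 2*36) - 1/18) = 16*((-2 + 12 + 72) - 1/18) = 16*(82 - 1/18) = 16*(1475/18) = 11800/9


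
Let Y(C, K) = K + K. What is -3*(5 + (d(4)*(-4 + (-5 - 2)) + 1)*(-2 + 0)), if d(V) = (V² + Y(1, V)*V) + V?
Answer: -3441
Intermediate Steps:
Y(C, K) = 2*K
d(V) = V + 3*V² (d(V) = (V² + (2*V)*V) + V = (V² + 2*V²) + V = 3*V² + V = V + 3*V²)
-3*(5 + (d(4)*(-4 + (-5 - 2)) + 1)*(-2 + 0)) = -3*(5 + ((4*(1 + 3*4))*(-4 + (-5 - 2)) + 1)*(-2 + 0)) = -3*(5 + ((4*(1 + 12))*(-4 - 7) + 1)*(-2)) = -3*(5 + ((4*13)*(-11) + 1)*(-2)) = -3*(5 + (52*(-11) + 1)*(-2)) = -3*(5 + (-572 + 1)*(-2)) = -3*(5 - 571*(-2)) = -3*(5 + 1142) = -3*1147 = -3441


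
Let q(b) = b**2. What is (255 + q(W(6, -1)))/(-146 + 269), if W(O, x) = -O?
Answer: 97/41 ≈ 2.3659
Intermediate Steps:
(255 + q(W(6, -1)))/(-146 + 269) = (255 + (-1*6)**2)/(-146 + 269) = (255 + (-6)**2)/123 = (255 + 36)*(1/123) = 291*(1/123) = 97/41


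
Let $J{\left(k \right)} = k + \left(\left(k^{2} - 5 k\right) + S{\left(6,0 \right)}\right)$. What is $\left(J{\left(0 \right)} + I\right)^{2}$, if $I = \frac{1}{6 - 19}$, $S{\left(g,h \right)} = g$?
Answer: $\frac{5929}{169} \approx 35.083$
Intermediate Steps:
$J{\left(k \right)} = 6 + k^{2} - 4 k$ ($J{\left(k \right)} = k + \left(\left(k^{2} - 5 k\right) + 6\right) = k + \left(6 + k^{2} - 5 k\right) = 6 + k^{2} - 4 k$)
$I = - \frac{1}{13}$ ($I = \frac{1}{-13} = - \frac{1}{13} \approx -0.076923$)
$\left(J{\left(0 \right)} + I\right)^{2} = \left(\left(6 + 0^{2} - 0\right) - \frac{1}{13}\right)^{2} = \left(\left(6 + 0 + 0\right) - \frac{1}{13}\right)^{2} = \left(6 - \frac{1}{13}\right)^{2} = \left(\frac{77}{13}\right)^{2} = \frac{5929}{169}$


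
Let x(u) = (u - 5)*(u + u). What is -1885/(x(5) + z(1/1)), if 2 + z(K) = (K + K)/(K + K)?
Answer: 1885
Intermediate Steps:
x(u) = 2*u*(-5 + u) (x(u) = (-5 + u)*(2*u) = 2*u*(-5 + u))
z(K) = -1 (z(K) = -2 + (K + K)/(K + K) = -2 + (2*K)/((2*K)) = -2 + (2*K)*(1/(2*K)) = -2 + 1 = -1)
-1885/(x(5) + z(1/1)) = -1885/(2*5*(-5 + 5) - 1) = -1885/(2*5*0 - 1) = -1885/(0 - 1) = -1885/(-1) = -1*(-1885) = 1885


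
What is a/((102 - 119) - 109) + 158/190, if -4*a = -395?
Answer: 2291/47880 ≈ 0.047849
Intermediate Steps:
a = 395/4 (a = -¼*(-395) = 395/4 ≈ 98.750)
a/((102 - 119) - 109) + 158/190 = 395/(4*((102 - 119) - 109)) + 158/190 = 395/(4*(-17 - 109)) + 158*(1/190) = (395/4)/(-126) + 79/95 = (395/4)*(-1/126) + 79/95 = -395/504 + 79/95 = 2291/47880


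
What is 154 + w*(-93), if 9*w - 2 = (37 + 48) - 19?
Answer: -1646/3 ≈ -548.67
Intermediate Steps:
w = 68/9 (w = 2/9 + ((37 + 48) - 19)/9 = 2/9 + (85 - 19)/9 = 2/9 + (1/9)*66 = 2/9 + 22/3 = 68/9 ≈ 7.5556)
154 + w*(-93) = 154 + (68/9)*(-93) = 154 - 2108/3 = -1646/3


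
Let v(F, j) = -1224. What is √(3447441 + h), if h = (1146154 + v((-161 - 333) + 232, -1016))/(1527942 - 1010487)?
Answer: 7*√83726646818367/34497 ≈ 1856.7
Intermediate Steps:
h = 228986/103491 (h = (1146154 - 1224)/(1527942 - 1010487) = 1144930/517455 = 1144930*(1/517455) = 228986/103491 ≈ 2.2126)
√(3447441 + h) = √(3447441 + 228986/103491) = √(356779345517/103491) = 7*√83726646818367/34497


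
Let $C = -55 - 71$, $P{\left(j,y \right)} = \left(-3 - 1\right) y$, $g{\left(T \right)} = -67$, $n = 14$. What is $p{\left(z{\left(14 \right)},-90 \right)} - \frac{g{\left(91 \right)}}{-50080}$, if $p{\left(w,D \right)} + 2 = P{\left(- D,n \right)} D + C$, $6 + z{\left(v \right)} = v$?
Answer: $\frac{245992893}{50080} \approx 4912.0$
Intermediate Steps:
$z{\left(v \right)} = -6 + v$
$P{\left(j,y \right)} = - 4 y$
$C = -126$
$p{\left(w,D \right)} = -128 - 56 D$ ($p{\left(w,D \right)} = -2 + \left(\left(-4\right) 14 D - 126\right) = -2 - \left(126 + 56 D\right) = -128 - 56 D$)
$p{\left(z{\left(14 \right)},-90 \right)} - \frac{g{\left(91 \right)}}{-50080} = \left(-128 - -5040\right) - - \frac{67}{-50080} = \left(-128 + 5040\right) - \left(-67\right) \left(- \frac{1}{50080}\right) = 4912 - \frac{67}{50080} = \frac{245992893}{50080}$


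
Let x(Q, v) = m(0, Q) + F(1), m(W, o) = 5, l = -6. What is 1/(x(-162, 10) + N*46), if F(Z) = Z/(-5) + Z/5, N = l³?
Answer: -1/9931 ≈ -0.00010069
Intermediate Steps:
N = -216 (N = (-6)³ = -216)
F(Z) = 0 (F(Z) = Z*(-⅕) + Z*(⅕) = -Z/5 + Z/5 = 0)
x(Q, v) = 5 (x(Q, v) = 5 + 0 = 5)
1/(x(-162, 10) + N*46) = 1/(5 - 216*46) = 1/(5 - 9936) = 1/(-9931) = -1/9931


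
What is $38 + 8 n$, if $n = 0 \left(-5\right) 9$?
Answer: $38$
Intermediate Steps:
$n = 0$ ($n = 0 \cdot 9 = 0$)
$38 + 8 n = 38 + 8 \cdot 0 = 38 + 0 = 38$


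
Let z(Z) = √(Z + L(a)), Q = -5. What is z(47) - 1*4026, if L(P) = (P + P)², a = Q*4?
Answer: -4026 + 3*√183 ≈ -3985.4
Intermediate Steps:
a = -20 (a = -5*4 = -20)
L(P) = 4*P² (L(P) = (2*P)² = 4*P²)
z(Z) = √(1600 + Z) (z(Z) = √(Z + 4*(-20)²) = √(Z + 4*400) = √(Z + 1600) = √(1600 + Z))
z(47) - 1*4026 = √(1600 + 47) - 1*4026 = √1647 - 4026 = 3*√183 - 4026 = -4026 + 3*√183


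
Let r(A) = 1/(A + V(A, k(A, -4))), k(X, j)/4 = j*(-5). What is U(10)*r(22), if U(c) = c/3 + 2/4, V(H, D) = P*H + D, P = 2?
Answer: 23/876 ≈ 0.026256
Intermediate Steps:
k(X, j) = -20*j (k(X, j) = 4*(j*(-5)) = 4*(-5*j) = -20*j)
V(H, D) = D + 2*H (V(H, D) = 2*H + D = D + 2*H)
r(A) = 1/(80 + 3*A) (r(A) = 1/(A + (-20*(-4) + 2*A)) = 1/(A + (80 + 2*A)) = 1/(80 + 3*A))
U(c) = ½ + c/3 (U(c) = c*(⅓) + 2*(¼) = c/3 + ½ = ½ + c/3)
U(10)*r(22) = (½ + (⅓)*10)/(80 + 3*22) = (½ + 10/3)/(80 + 66) = (23/6)/146 = (23/6)*(1/146) = 23/876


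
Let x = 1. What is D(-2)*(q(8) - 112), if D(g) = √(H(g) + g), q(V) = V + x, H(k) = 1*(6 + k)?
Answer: -103*√2 ≈ -145.66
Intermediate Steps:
H(k) = 6 + k
q(V) = 1 + V (q(V) = V + 1 = 1 + V)
D(g) = √(6 + 2*g) (D(g) = √((6 + g) + g) = √(6 + 2*g))
D(-2)*(q(8) - 112) = √(6 + 2*(-2))*((1 + 8) - 112) = √(6 - 4)*(9 - 112) = √2*(-103) = -103*√2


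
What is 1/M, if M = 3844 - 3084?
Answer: 1/760 ≈ 0.0013158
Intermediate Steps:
M = 760
1/M = 1/760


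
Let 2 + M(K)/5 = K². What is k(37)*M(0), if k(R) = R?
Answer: -370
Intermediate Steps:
M(K) = -10 + 5*K²
k(37)*M(0) = 37*(-10 + 5*0²) = 37*(-10 + 5*0) = 37*(-10 + 0) = 37*(-10) = -370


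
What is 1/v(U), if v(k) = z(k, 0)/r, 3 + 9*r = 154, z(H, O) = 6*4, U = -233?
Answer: 151/216 ≈ 0.69907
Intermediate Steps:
z(H, O) = 24
r = 151/9 (r = -⅓ + (⅑)*154 = -⅓ + 154/9 = 151/9 ≈ 16.778)
v(k) = 216/151 (v(k) = 24/(151/9) = 24*(9/151) = 216/151)
1/v(U) = 1/(216/151) = 151/216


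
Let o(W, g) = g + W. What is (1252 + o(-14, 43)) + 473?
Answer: 1754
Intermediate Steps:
o(W, g) = W + g
(1252 + o(-14, 43)) + 473 = (1252 + (-14 + 43)) + 473 = (1252 + 29) + 473 = 1281 + 473 = 1754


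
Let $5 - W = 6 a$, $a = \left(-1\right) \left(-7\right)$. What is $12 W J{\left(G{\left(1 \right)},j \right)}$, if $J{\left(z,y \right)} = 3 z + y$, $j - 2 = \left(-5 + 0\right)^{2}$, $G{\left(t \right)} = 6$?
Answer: $-19980$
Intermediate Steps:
$j = 27$ ($j = 2 + \left(-5 + 0\right)^{2} = 2 + \left(-5\right)^{2} = 2 + 25 = 27$)
$a = 7$
$W = -37$ ($W = 5 - 6 \cdot 7 = 5 - 42 = -37$)
$J{\left(z,y \right)} = y + 3 z$
$12 W J{\left(G{\left(1 \right)},j \right)} = 12 \left(-37\right) \left(27 + 3 \cdot 6\right) = - 444 \left(27 + 18\right) = \left(-444\right) 45 = -19980$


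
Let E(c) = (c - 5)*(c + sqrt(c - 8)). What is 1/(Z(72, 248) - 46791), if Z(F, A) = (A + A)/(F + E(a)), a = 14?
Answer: -905777865/42379954578959 + 2232*sqrt(6)/42379954578959 ≈ -2.1373e-5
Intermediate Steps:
E(c) = (-5 + c)*(c + sqrt(-8 + c))
Z(F, A) = 2*A/(126 + F + 9*sqrt(6)) (Z(F, A) = (A + A)/(F + (14**2 - 5*14 - 5*sqrt(-8 + 14) + 14*sqrt(-8 + 14))) = (2*A)/(F + (196 - 70 - 5*sqrt(6) + 14*sqrt(6))) = (2*A)/(F + (126 + 9*sqrt(6))) = (2*A)/(126 + F + 9*sqrt(6)) = 2*A/(126 + F + 9*sqrt(6)))
1/(Z(72, 248) - 46791) = 1/(2*248/(126 + 72 + 9*sqrt(6)) - 46791) = 1/(2*248/(198 + 9*sqrt(6)) - 46791) = 1/(496/(198 + 9*sqrt(6)) - 46791) = 1/(-46791 + 496/(198 + 9*sqrt(6)))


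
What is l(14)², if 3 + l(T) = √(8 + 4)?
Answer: 21 - 12*√3 ≈ 0.21539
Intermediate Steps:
l(T) = -3 + 2*√3 (l(T) = -3 + √(8 + 4) = -3 + √12 = -3 + 2*√3)
l(14)² = (-3 + 2*√3)²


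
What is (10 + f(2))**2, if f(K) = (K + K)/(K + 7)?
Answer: 8836/81 ≈ 109.09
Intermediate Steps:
f(K) = 2*K/(7 + K) (f(K) = (2*K)/(7 + K) = 2*K/(7 + K))
(10 + f(2))**2 = (10 + 2*2/(7 + 2))**2 = (10 + 2*2/9)**2 = (10 + 2*2*(1/9))**2 = (10 + 4/9)**2 = (94/9)**2 = 8836/81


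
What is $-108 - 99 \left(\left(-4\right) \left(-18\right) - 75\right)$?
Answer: $189$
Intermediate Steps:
$-108 - 99 \left(\left(-4\right) \left(-18\right) - 75\right) = -108 - 99 \left(72 - 75\right) = -108 - -297 = -108 + 297 = 189$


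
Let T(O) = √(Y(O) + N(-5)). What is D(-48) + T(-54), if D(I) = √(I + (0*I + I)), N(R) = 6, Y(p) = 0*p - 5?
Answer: 1 + 4*I*√6 ≈ 1.0 + 9.798*I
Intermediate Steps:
Y(p) = -5 (Y(p) = 0 - 5 = -5)
D(I) = √2*√I (D(I) = √(I + (0 + I)) = √(I + I) = √(2*I) = √2*√I)
T(O) = 1 (T(O) = √(-5 + 6) = √1 = 1)
D(-48) + T(-54) = √2*√(-48) + 1 = √2*(4*I*√3) + 1 = 4*I*√6 + 1 = 1 + 4*I*√6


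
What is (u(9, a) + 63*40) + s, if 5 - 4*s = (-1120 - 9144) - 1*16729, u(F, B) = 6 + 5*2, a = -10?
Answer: 18571/2 ≈ 9285.5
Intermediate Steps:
u(F, B) = 16 (u(F, B) = 6 + 10 = 16)
s = 13499/2 (s = 5/4 - ((-1120 - 9144) - 1*16729)/4 = 5/4 - (-10264 - 16729)/4 = 5/4 - ¼*(-26993) = 5/4 + 26993/4 = 13499/2 ≈ 6749.5)
(u(9, a) + 63*40) + s = (16 + 63*40) + 13499/2 = (16 + 2520) + 13499/2 = 2536 + 13499/2 = 18571/2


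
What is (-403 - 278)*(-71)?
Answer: 48351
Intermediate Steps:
(-403 - 278)*(-71) = -681*(-71) = 48351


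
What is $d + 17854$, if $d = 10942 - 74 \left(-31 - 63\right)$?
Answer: $35752$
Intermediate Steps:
$d = 17898$ ($d = 10942 - 74 \left(-94\right) = 10942 - -6956 = 10942 + 6956 = 17898$)
$d + 17854 = 17898 + 17854 = 35752$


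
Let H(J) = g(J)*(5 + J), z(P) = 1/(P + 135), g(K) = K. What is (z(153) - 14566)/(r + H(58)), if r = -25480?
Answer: 4195007/6285888 ≈ 0.66737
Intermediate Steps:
z(P) = 1/(135 + P)
H(J) = J*(5 + J)
(z(153) - 14566)/(r + H(58)) = (1/(135 + 153) - 14566)/(-25480 + 58*(5 + 58)) = (1/288 - 14566)/(-25480 + 58*63) = (1/288 - 14566)/(-25480 + 3654) = -4195007/288/(-21826) = -4195007/288*(-1/21826) = 4195007/6285888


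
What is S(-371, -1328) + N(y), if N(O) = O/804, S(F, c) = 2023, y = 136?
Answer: 406657/201 ≈ 2023.2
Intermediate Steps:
N(O) = O/804 (N(O) = O*(1/804) = O/804)
S(-371, -1328) + N(y) = 2023 + (1/804)*136 = 2023 + 34/201 = 406657/201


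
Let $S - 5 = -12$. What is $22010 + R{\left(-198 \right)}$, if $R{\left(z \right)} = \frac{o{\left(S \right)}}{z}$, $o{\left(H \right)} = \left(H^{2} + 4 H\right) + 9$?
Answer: $\frac{726325}{33} \approx 22010.0$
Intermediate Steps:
$S = -7$ ($S = 5 - 12 = -7$)
$o{\left(H \right)} = 9 + H^{2} + 4 H$
$R{\left(z \right)} = \frac{30}{z}$ ($R{\left(z \right)} = \frac{9 + \left(-7\right)^{2} + 4 \left(-7\right)}{z} = \frac{9 + 49 - 28}{z} = \frac{30}{z}$)
$22010 + R{\left(-198 \right)} = 22010 + \frac{30}{-198} = 22010 + 30 \left(- \frac{1}{198}\right) = 22010 - \frac{5}{33} = \frac{726325}{33}$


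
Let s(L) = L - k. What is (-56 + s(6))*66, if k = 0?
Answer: -3300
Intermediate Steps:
s(L) = L (s(L) = L - 1*0 = L + 0 = L)
(-56 + s(6))*66 = (-56 + 6)*66 = -50*66 = -3300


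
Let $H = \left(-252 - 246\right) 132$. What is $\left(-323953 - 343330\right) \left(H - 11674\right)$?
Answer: $51654377030$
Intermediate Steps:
$H = -65736$ ($H = \left(-498\right) 132 = -65736$)
$\left(-323953 - 343330\right) \left(H - 11674\right) = \left(-323953 - 343330\right) \left(-65736 - 11674\right) = \left(-667283\right) \left(-77410\right) = 51654377030$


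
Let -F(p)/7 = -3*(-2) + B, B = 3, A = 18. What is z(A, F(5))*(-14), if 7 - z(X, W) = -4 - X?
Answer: -406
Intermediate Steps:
F(p) = -63 (F(p) = -7*(-3*(-2) + 3) = -7*(6 + 3) = -7*9 = -63)
z(X, W) = 11 + X (z(X, W) = 7 - (-4 - X) = 7 + (4 + X) = 11 + X)
z(A, F(5))*(-14) = (11 + 18)*(-14) = 29*(-14) = -406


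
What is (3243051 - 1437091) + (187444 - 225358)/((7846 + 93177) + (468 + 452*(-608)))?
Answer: 104339351638/57775 ≈ 1.8060e+6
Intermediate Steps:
(3243051 - 1437091) + (187444 - 225358)/((7846 + 93177) + (468 + 452*(-608))) = 1805960 - 37914/(101023 + (468 - 274816)) = 1805960 - 37914/(101023 - 274348) = 1805960 - 37914/(-173325) = 1805960 - 37914*(-1/173325) = 1805960 + 12638/57775 = 104339351638/57775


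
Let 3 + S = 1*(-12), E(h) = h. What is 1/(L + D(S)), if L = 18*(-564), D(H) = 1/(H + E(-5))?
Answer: -20/203041 ≈ -9.8502e-5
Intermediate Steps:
S = -15 (S = -3 + 1*(-12) = -3 - 12 = -15)
D(H) = 1/(-5 + H) (D(H) = 1/(H - 5) = 1/(-5 + H))
L = -10152
1/(L + D(S)) = 1/(-10152 + 1/(-5 - 15)) = 1/(-10152 + 1/(-20)) = 1/(-10152 - 1/20) = 1/(-203041/20) = -20/203041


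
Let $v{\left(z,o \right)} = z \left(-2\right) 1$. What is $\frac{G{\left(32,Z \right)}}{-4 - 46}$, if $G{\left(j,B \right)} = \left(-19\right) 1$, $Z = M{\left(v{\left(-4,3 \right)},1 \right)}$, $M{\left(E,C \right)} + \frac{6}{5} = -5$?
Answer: $\frac{19}{50} \approx 0.38$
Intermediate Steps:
$v{\left(z,o \right)} = - 2 z$ ($v{\left(z,o \right)} = - 2 z 1 = - 2 z$)
$M{\left(E,C \right)} = - \frac{31}{5}$ ($M{\left(E,C \right)} = - \frac{6}{5} - 5 = - \frac{31}{5}$)
$Z = - \frac{31}{5} \approx -6.2$
$G{\left(j,B \right)} = -19$
$\frac{G{\left(32,Z \right)}}{-4 - 46} = - \frac{19}{-4 - 46} = - \frac{19}{-50} = \left(-19\right) \left(- \frac{1}{50}\right) = \frac{19}{50}$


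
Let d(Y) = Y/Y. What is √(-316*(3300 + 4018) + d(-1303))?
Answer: 3*I*√256943 ≈ 1520.7*I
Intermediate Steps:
d(Y) = 1
√(-316*(3300 + 4018) + d(-1303)) = √(-316*(3300 + 4018) + 1) = √(-316*7318 + 1) = √(-2312488 + 1) = √(-2312487) = 3*I*√256943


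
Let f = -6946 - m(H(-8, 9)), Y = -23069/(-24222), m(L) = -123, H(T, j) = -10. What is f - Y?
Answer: -165289775/24222 ≈ -6824.0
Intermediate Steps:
Y = 23069/24222 (Y = -23069*(-1/24222) = 23069/24222 ≈ 0.95240)
f = -6823 (f = -6946 - 1*(-123) = -6946 + 123 = -6823)
f - Y = -6823 - 1*23069/24222 = -6823 - 23069/24222 = -165289775/24222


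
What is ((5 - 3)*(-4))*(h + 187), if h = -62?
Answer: -1000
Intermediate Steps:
((5 - 3)*(-4))*(h + 187) = ((5 - 3)*(-4))*(-62 + 187) = (2*(-4))*125 = -8*125 = -1000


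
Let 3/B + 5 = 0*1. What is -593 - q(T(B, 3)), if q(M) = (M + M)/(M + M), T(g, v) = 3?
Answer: -594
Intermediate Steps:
B = -⅗ (B = 3/(-5 + 0*1) = 3/(-5 + 0) = 3/(-5) = 3*(-⅕) = -⅗ ≈ -0.60000)
q(M) = 1 (q(M) = (2*M)/((2*M)) = (2*M)*(1/(2*M)) = 1)
-593 - q(T(B, 3)) = -593 - 1*1 = -593 - 1 = -594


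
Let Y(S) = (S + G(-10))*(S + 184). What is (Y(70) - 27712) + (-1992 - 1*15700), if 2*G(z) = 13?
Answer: -25973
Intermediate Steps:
G(z) = 13/2 (G(z) = (½)*13 = 13/2)
Y(S) = (184 + S)*(13/2 + S) (Y(S) = (S + 13/2)*(S + 184) = (13/2 + S)*(184 + S) = (184 + S)*(13/2 + S))
(Y(70) - 27712) + (-1992 - 1*15700) = ((1196 + 70² + (381/2)*70) - 27712) + (-1992 - 1*15700) = ((1196 + 4900 + 13335) - 27712) + (-1992 - 15700) = (19431 - 27712) - 17692 = -8281 - 17692 = -25973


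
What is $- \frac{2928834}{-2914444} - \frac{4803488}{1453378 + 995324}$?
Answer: $- \frac{1706913776801}{1784151212922} \approx -0.95671$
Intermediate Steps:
$- \frac{2928834}{-2914444} - \frac{4803488}{1453378 + 995324} = \left(-2928834\right) \left(- \frac{1}{2914444}\right) - \frac{4803488}{2448702} = \frac{1464417}{1457222} - \frac{2401744}{1224351} = - \frac{1706913776801}{1784151212922}$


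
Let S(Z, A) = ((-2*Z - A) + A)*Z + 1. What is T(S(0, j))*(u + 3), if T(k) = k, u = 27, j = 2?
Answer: 30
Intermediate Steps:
S(Z, A) = 1 - 2*Z² (S(Z, A) = ((-A - 2*Z) + A)*Z + 1 = (-2*Z)*Z + 1 = -2*Z² + 1 = 1 - 2*Z²)
T(S(0, j))*(u + 3) = (1 - 2*0²)*(27 + 3) = (1 - 2*0)*30 = (1 + 0)*30 = 1*30 = 30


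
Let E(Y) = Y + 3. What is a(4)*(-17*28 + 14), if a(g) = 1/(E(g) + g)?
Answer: -42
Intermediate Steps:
E(Y) = 3 + Y
a(g) = 1/(3 + 2*g) (a(g) = 1/((3 + g) + g) = 1/(3 + 2*g))
a(4)*(-17*28 + 14) = (-17*28 + 14)/(3 + 2*4) = (-476 + 14)/(3 + 8) = -462/11 = (1/11)*(-462) = -42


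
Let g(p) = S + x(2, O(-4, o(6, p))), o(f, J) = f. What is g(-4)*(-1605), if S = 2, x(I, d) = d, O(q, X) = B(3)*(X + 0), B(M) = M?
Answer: -32100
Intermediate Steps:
O(q, X) = 3*X (O(q, X) = 3*(X + 0) = 3*X)
g(p) = 20 (g(p) = 2 + 3*6 = 2 + 18 = 20)
g(-4)*(-1605) = 20*(-1605) = -32100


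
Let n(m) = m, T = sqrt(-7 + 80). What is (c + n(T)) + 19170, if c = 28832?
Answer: 48002 + sqrt(73) ≈ 48011.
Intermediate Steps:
T = sqrt(73) ≈ 8.5440
(c + n(T)) + 19170 = (28832 + sqrt(73)) + 19170 = 48002 + sqrt(73)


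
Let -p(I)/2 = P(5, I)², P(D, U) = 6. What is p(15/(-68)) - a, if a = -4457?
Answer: 4385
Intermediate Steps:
p(I) = -72 (p(I) = -2*6² = -2*36 = -72)
p(15/(-68)) - a = -72 - 1*(-4457) = -72 + 4457 = 4385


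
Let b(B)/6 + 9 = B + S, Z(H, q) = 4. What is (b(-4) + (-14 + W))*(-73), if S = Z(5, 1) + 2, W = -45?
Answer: 7373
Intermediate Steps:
S = 6 (S = 4 + 2 = 6)
b(B) = -18 + 6*B (b(B) = -54 + 6*(B + 6) = -54 + 6*(6 + B) = -54 + (36 + 6*B) = -18 + 6*B)
(b(-4) + (-14 + W))*(-73) = ((-18 + 6*(-4)) + (-14 - 45))*(-73) = ((-18 - 24) - 59)*(-73) = (-42 - 59)*(-73) = -101*(-73) = 7373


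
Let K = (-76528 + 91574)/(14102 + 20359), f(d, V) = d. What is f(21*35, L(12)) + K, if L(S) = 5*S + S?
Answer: 25343881/34461 ≈ 735.44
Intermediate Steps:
L(S) = 6*S
K = 15046/34461 ≈ 0.43661
f(21*35, L(12)) + K = 21*35 + 15046/34461 = 735 + 15046/34461 = 25343881/34461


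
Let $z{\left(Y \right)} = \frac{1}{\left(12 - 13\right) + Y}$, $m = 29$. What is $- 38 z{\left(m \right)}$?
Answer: $- \frac{19}{14} \approx -1.3571$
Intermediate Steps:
$z{\left(Y \right)} = \frac{1}{-1 + Y}$ ($z{\left(Y \right)} = \frac{1}{\left(12 - 13\right) + Y} = \frac{1}{-1 + Y}$)
$- 38 z{\left(m \right)} = - \frac{38}{-1 + 29} = - \frac{38}{28} = \left(-38\right) \frac{1}{28} = - \frac{19}{14}$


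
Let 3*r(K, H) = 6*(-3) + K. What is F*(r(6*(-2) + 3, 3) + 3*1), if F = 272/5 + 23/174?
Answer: -47443/145 ≈ -327.19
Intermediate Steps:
r(K, H) = -6 + K/3 (r(K, H) = (6*(-3) + K)/3 = (-18 + K)/3 = -6 + K/3)
F = 47443/870 (F = 272*(⅕) + 23*(1/174) = 272/5 + 23/174 = 47443/870 ≈ 54.532)
F*(r(6*(-2) + 3, 3) + 3*1) = 47443*((-6 + (6*(-2) + 3)/3) + 3*1)/870 = 47443*((-6 + (-12 + 3)/3) + 3)/870 = 47443*((-6 + (⅓)*(-9)) + 3)/870 = 47443*((-6 - 3) + 3)/870 = 47443*(-9 + 3)/870 = (47443/870)*(-6) = -47443/145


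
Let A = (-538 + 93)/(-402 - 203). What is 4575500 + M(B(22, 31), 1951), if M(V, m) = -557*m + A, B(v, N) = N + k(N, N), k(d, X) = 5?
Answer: 422144042/121 ≈ 3.4888e+6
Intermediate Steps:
A = 89/121 (A = -445/(-605) = -445*(-1/605) = 89/121 ≈ 0.73554)
B(v, N) = 5 + N (B(v, N) = N + 5 = 5 + N)
M(V, m) = 89/121 - 557*m (M(V, m) = -557*m + 89/121 = 89/121 - 557*m)
4575500 + M(B(22, 31), 1951) = 4575500 + (89/121 - 557*1951) = 4575500 + (89/121 - 1086707) = 4575500 - 131491458/121 = 422144042/121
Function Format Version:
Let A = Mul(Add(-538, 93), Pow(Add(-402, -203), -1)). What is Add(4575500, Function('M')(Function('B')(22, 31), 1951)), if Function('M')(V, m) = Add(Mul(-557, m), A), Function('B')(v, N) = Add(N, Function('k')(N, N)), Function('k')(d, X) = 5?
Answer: Rational(422144042, 121) ≈ 3.4888e+6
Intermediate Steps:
A = Rational(89, 121) (A = Mul(-445, Pow(-605, -1)) = Mul(-445, Rational(-1, 605)) = Rational(89, 121) ≈ 0.73554)
Function('B')(v, N) = Add(5, N) (Function('B')(v, N) = Add(N, 5) = Add(5, N))
Function('M')(V, m) = Add(Rational(89, 121), Mul(-557, m)) (Function('M')(V, m) = Add(Mul(-557, m), Rational(89, 121)) = Add(Rational(89, 121), Mul(-557, m)))
Add(4575500, Function('M')(Function('B')(22, 31), 1951)) = Add(4575500, Add(Rational(89, 121), Mul(-557, 1951))) = Add(4575500, Add(Rational(89, 121), -1086707)) = Add(4575500, Rational(-131491458, 121)) = Rational(422144042, 121)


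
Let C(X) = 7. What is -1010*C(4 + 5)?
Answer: -7070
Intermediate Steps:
-1010*C(4 + 5) = -1010*7 = -7070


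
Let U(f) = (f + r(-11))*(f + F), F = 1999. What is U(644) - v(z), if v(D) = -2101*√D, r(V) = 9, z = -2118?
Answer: 1725879 + 2101*I*√2118 ≈ 1.7259e+6 + 96692.0*I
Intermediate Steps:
U(f) = (9 + f)*(1999 + f) (U(f) = (f + 9)*(f + 1999) = (9 + f)*(1999 + f))
U(644) - v(z) = (17991 + 644² + 2008*644) - (-2101)*√(-2118) = (17991 + 414736 + 1293152) - (-2101)*I*√2118 = 1725879 - (-2101)*I*√2118 = 1725879 + 2101*I*√2118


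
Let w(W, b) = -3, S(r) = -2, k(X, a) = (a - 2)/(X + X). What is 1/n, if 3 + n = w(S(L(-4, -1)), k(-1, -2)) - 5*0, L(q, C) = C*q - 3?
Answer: -⅙ ≈ -0.16667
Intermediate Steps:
k(X, a) = (-2 + a)/(2*X) (k(X, a) = (-2 + a)/((2*X)) = (-2 + a)*(1/(2*X)) = (-2 + a)/(2*X))
L(q, C) = -3 + C*q
n = -6 (n = -3 + (-3 - 5*0) = -3 + (-3 + 0) = -3 - 3 = -6)
1/n = 1/(-6) = -⅙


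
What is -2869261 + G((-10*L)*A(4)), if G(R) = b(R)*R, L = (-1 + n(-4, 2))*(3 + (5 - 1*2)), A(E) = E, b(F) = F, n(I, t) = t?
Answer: -2811661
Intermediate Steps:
L = 6 (L = (-1 + 2)*(3 + (5 - 1*2)) = 1*(3 + (5 - 2)) = 1*(3 + 3) = 1*6 = 6)
G(R) = R² (G(R) = R*R = R²)
-2869261 + G((-10*L)*A(4)) = -2869261 + (-10*6*4)² = -2869261 + (-60*4)² = -2869261 + (-240)² = -2869261 + 57600 = -2811661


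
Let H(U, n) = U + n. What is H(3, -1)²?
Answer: 4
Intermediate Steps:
H(3, -1)² = (3 - 1)² = 2² = 4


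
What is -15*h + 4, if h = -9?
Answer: 139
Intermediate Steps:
-15*h + 4 = -15*(-9) + 4 = 135 + 4 = 139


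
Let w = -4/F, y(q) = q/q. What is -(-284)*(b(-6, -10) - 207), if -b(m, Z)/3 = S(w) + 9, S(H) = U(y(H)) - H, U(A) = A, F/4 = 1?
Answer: -68160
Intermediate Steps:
y(q) = 1
F = 4 (F = 4*1 = 4)
w = -1 (w = -4/4 = -4*1/4 = -1)
S(H) = 1 - H
b(m, Z) = -33 (b(m, Z) = -3*((1 - 1*(-1)) + 9) = -3*((1 + 1) + 9) = -3*(2 + 9) = -3*11 = -33)
-(-284)*(b(-6, -10) - 207) = -(-284)*(-33 - 207) = -(-284)*(-240) = -1*68160 = -68160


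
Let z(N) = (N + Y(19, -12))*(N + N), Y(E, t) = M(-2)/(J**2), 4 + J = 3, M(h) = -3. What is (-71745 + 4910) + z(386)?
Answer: 228841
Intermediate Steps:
J = -1 (J = -4 + 3 = -1)
Y(E, t) = -3 (Y(E, t) = -3/((-1)**2) = -3/1 = -3*1 = -3)
z(N) = 2*N*(-3 + N) (z(N) = (N - 3)*(N + N) = (-3 + N)*(2*N) = 2*N*(-3 + N))
(-71745 + 4910) + z(386) = (-71745 + 4910) + 2*386*(-3 + 386) = -66835 + 2*386*383 = -66835 + 295676 = 228841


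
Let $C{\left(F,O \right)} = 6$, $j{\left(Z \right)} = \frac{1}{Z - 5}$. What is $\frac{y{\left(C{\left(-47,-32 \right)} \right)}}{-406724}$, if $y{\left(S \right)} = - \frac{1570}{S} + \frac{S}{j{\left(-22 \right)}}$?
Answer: $\frac{1271}{1220172} \approx 0.0010417$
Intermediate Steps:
$j{\left(Z \right)} = \frac{1}{-5 + Z}$
$y{\left(S \right)} = - \frac{1570}{S} - 27 S$ ($y{\left(S \right)} = - \frac{1570}{S} + \frac{S}{\frac{1}{-5 - 22}} = - \frac{1570}{S} + \frac{S}{\frac{1}{-27}} = - \frac{1570}{S} + \frac{S}{- \frac{1}{27}} = - \frac{1570}{S} + S \left(-27\right) = - \frac{1570}{S} - 27 S$)
$\frac{y{\left(C{\left(-47,-32 \right)} \right)}}{-406724} = \frac{- \frac{1570}{6} - 162}{-406724} = \left(\left(-1570\right) \frac{1}{6} - 162\right) \left(- \frac{1}{406724}\right) = \left(- \frac{785}{3} - 162\right) \left(- \frac{1}{406724}\right) = \left(- \frac{1271}{3}\right) \left(- \frac{1}{406724}\right) = \frac{1271}{1220172}$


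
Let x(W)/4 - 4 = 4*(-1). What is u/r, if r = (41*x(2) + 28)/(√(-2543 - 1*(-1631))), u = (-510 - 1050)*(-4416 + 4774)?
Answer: -558480*I*√57/7 ≈ -6.0235e+5*I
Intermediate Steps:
u = -558480 (u = -1560*358 = -558480)
x(W) = 0 (x(W) = 16 + 4*(4*(-1)) = 16 + 4*(-4) = 16 - 16 = 0)
r = -7*I*√57/57 (r = (41*0 + 28)/(√(-2543 - 1*(-1631))) = (0 + 28)/(√(-2543 + 1631)) = 28/(√(-912)) = 28/((4*I*√57)) = 28*(-I*√57/228) = -7*I*√57/57 ≈ -0.92717*I)
u/r = -558480*I*√57/7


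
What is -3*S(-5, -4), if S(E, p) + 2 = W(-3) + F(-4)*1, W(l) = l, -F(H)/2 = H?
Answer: -9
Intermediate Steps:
F(H) = -2*H
S(E, p) = 3 (S(E, p) = -2 + (-3 - 2*(-4)*1) = -2 + (-3 + 8*1) = -2 + (-3 + 8) = -2 + 5 = 3)
-3*S(-5, -4) = -3*3 = -9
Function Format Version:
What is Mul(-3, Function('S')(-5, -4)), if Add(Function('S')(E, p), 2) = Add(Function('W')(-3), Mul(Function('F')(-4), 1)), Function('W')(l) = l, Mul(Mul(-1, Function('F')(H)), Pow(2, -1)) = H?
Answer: -9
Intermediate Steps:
Function('F')(H) = Mul(-2, H)
Function('S')(E, p) = 3 (Function('S')(E, p) = Add(-2, Add(-3, Mul(Mul(-2, -4), 1))) = Add(-2, Add(-3, Mul(8, 1))) = Add(-2, Add(-3, 8)) = Add(-2, 5) = 3)
Mul(-3, Function('S')(-5, -4)) = Mul(-3, 3) = -9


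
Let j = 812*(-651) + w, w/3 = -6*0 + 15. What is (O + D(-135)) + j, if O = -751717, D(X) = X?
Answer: -1280419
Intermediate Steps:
w = 45 (w = 3*(-6*0 + 15) = 3*(0 + 15) = 3*15 = 45)
j = -528567 (j = 812*(-651) + 45 = -528612 + 45 = -528567)
(O + D(-135)) + j = (-751717 - 135) - 528567 = -751852 - 528567 = -1280419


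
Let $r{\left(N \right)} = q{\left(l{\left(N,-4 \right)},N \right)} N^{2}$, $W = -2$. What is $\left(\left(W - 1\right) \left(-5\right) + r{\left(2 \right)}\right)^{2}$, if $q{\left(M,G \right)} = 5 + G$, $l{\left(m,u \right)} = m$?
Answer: $1849$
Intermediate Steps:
$r{\left(N \right)} = N^{2} \left(5 + N\right)$ ($r{\left(N \right)} = \left(5 + N\right) N^{2} = N^{2} \left(5 + N\right)$)
$\left(\left(W - 1\right) \left(-5\right) + r{\left(2 \right)}\right)^{2} = \left(\left(-2 - 1\right) \left(-5\right) + 2^{2} \left(5 + 2\right)\right)^{2} = \left(\left(-3\right) \left(-5\right) + 4 \cdot 7\right)^{2} = \left(15 + 28\right)^{2} = 43^{2} = 1849$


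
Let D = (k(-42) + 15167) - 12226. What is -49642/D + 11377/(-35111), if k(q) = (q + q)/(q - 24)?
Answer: -19540999487/1136367515 ≈ -17.196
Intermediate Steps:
k(q) = 2*q/(-24 + q) (k(q) = (2*q)/(-24 + q) = 2*q/(-24 + q))
D = 32365/11 (D = (2*(-42)/(-24 - 42) + 15167) - 12226 = (2*(-42)/(-66) + 15167) - 12226 = (2*(-42)*(-1/66) + 15167) - 12226 = (14/11 + 15167) - 12226 = 166851/11 - 12226 = 32365/11 ≈ 2942.3)
-49642/D + 11377/(-35111) = -49642/32365/11 + 11377/(-35111) = -49642*11/32365 + 11377*(-1/35111) = -546062/32365 - 11377/35111 = -19540999487/1136367515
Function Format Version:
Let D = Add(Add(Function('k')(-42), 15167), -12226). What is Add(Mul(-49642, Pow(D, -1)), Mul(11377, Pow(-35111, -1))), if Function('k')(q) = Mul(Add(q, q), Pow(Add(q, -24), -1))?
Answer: Rational(-19540999487, 1136367515) ≈ -17.196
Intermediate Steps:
Function('k')(q) = Mul(2, q, Pow(Add(-24, q), -1)) (Function('k')(q) = Mul(Mul(2, q), Pow(Add(-24, q), -1)) = Mul(2, q, Pow(Add(-24, q), -1)))
D = Rational(32365, 11) (D = Add(Add(Mul(2, -42, Pow(Add(-24, -42), -1)), 15167), -12226) = Add(Add(Mul(2, -42, Pow(-66, -1)), 15167), -12226) = Add(Add(Mul(2, -42, Rational(-1, 66)), 15167), -12226) = Add(Add(Rational(14, 11), 15167), -12226) = Add(Rational(166851, 11), -12226) = Rational(32365, 11) ≈ 2942.3)
Add(Mul(-49642, Pow(D, -1)), Mul(11377, Pow(-35111, -1))) = Add(Mul(-49642, Pow(Rational(32365, 11), -1)), Mul(11377, Pow(-35111, -1))) = Add(Mul(-49642, Rational(11, 32365)), Mul(11377, Rational(-1, 35111))) = Add(Rational(-546062, 32365), Rational(-11377, 35111)) = Rational(-19540999487, 1136367515)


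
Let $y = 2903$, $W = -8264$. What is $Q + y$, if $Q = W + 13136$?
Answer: $7775$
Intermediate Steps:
$Q = 4872$ ($Q = -8264 + 13136 = 4872$)
$Q + y = 4872 + 2903 = 7775$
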